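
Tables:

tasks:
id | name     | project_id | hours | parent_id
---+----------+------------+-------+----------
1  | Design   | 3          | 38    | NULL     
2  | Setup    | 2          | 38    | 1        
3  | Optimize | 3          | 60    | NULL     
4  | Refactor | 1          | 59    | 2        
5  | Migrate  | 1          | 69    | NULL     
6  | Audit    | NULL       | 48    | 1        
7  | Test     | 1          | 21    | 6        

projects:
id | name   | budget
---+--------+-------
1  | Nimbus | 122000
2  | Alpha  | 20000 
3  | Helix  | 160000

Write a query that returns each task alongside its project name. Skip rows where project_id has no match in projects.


INNER JOIN keeps only tasks rows whose project_id matches an id in projects. Walk through each task:
  - task 1 (Design): project_id=3 -> matches Helix
  - task 2 (Setup): project_id=2 -> matches Alpha
  - task 3 (Optimize): project_id=3 -> matches Helix
  - task 4 (Refactor): project_id=1 -> matches Nimbus
  - task 5 (Migrate): project_id=1 -> matches Nimbus
  - task 6 (Audit): project_id=NULL, no match -> dropped
  - task 7 (Test): project_id=1 -> matches Nimbus
So 1 of 7 rows is dropped.

SQL:
SELECT a.name, b.name AS project
FROM tasks a
INNER JOIN projects b ON a.project_id = b.id

Result:
name     | project
---------+--------
Design   | Helix  
Setup    | Alpha  
Optimize | Helix  
Refactor | Nimbus 
Migrate  | Nimbus 
Test     | Nimbus 


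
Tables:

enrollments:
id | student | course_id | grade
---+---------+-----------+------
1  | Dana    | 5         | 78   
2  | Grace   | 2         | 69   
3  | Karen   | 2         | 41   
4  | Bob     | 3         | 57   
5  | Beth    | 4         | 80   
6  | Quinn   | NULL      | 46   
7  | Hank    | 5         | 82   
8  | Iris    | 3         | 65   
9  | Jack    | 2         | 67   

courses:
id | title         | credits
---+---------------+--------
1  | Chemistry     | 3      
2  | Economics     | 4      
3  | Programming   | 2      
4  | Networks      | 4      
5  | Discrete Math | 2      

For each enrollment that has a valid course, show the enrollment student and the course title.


INNER JOIN keeps only enrollments rows whose course_id matches an id in courses. Walk through each enrollment:
  - enrollment 1 (Dana): course_id=5 -> matches Discrete Math
  - enrollment 2 (Grace): course_id=2 -> matches Economics
  - enrollment 3 (Karen): course_id=2 -> matches Economics
  - enrollment 4 (Bob): course_id=3 -> matches Programming
  - enrollment 5 (Beth): course_id=4 -> matches Networks
  - enrollment 6 (Quinn): course_id=NULL, no match -> dropped
  - enrollment 7 (Hank): course_id=5 -> matches Discrete Math
  - enrollment 8 (Iris): course_id=3 -> matches Programming
  - enrollment 9 (Jack): course_id=2 -> matches Economics
So 1 of 9 rows is dropped.

SQL:
SELECT a.student, b.title AS course
FROM enrollments a
INNER JOIN courses b ON a.course_id = b.id

Result:
student | course       
--------+--------------
Dana    | Discrete Math
Grace   | Economics    
Karen   | Economics    
Bob     | Programming  
Beth    | Networks     
Hank    | Discrete Math
Iris    | Programming  
Jack    | Economics    


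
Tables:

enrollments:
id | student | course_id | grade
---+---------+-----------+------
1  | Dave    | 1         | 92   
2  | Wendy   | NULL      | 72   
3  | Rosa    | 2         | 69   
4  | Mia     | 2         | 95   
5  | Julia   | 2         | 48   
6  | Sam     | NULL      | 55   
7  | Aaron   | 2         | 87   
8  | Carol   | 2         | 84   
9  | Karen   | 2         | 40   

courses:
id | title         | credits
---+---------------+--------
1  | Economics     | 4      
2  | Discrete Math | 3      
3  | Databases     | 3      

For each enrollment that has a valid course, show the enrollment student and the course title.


INNER JOIN keeps only enrollments rows whose course_id matches an id in courses. Walk through each enrollment:
  - enrollment 1 (Dave): course_id=1 -> matches Economics
  - enrollment 2 (Wendy): course_id=NULL, no match -> dropped
  - enrollment 3 (Rosa): course_id=2 -> matches Discrete Math
  - enrollment 4 (Mia): course_id=2 -> matches Discrete Math
  - enrollment 5 (Julia): course_id=2 -> matches Discrete Math
  - enrollment 6 (Sam): course_id=NULL, no match -> dropped
  - enrollment 7 (Aaron): course_id=2 -> matches Discrete Math
  - enrollment 8 (Carol): course_id=2 -> matches Discrete Math
  - enrollment 9 (Karen): course_id=2 -> matches Discrete Math
So 2 of 9 rows are dropped.

SQL:
SELECT a.student, b.title AS course
FROM enrollments a
INNER JOIN courses b ON a.course_id = b.id

Result:
student | course       
--------+--------------
Dave    | Economics    
Rosa    | Discrete Math
Mia     | Discrete Math
Julia   | Discrete Math
Aaron   | Discrete Math
Carol   | Discrete Math
Karen   | Discrete Math


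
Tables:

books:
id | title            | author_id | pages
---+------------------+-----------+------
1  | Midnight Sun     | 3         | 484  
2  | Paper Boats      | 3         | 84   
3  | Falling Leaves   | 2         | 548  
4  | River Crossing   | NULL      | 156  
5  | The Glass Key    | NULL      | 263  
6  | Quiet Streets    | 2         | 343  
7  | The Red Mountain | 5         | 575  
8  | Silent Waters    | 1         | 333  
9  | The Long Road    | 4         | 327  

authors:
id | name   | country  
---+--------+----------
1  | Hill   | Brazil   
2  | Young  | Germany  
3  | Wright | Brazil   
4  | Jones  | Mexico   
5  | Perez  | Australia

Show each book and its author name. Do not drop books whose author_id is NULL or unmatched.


LEFT JOIN keeps every row from books (the left table); where author_id has no match in authors, the author columns become NULL. Walk through each book:
  - book 1 (Midnight Sun): author_id=3 -> matches Wright
  - book 2 (Paper Boats): author_id=3 -> matches Wright
  - book 3 (Falling Leaves): author_id=2 -> matches Young
  - book 4 (River Crossing): author_id=NULL, no match -> kept with NULL
  - book 5 (The Glass Key): author_id=NULL, no match -> kept with NULL
  - book 6 (Quiet Streets): author_id=2 -> matches Young
  - book 7 (The Red Mountain): author_id=5 -> matches Perez
  - book 8 (Silent Waters): author_id=1 -> matches Hill
  - book 9 (The Long Road): author_id=4 -> matches Jones
All 9 rows appear; 2 have NULL author.

SQL:
SELECT a.title, b.name AS author
FROM books a
LEFT JOIN authors b ON a.author_id = b.id

Result:
title            | author
-----------------+-------
Midnight Sun     | Wright
Paper Boats      | Wright
Falling Leaves   | Young 
River Crossing   | NULL  
The Glass Key    | NULL  
Quiet Streets    | Young 
The Red Mountain | Perez 
Silent Waters    | Hill  
The Long Road    | Jones 


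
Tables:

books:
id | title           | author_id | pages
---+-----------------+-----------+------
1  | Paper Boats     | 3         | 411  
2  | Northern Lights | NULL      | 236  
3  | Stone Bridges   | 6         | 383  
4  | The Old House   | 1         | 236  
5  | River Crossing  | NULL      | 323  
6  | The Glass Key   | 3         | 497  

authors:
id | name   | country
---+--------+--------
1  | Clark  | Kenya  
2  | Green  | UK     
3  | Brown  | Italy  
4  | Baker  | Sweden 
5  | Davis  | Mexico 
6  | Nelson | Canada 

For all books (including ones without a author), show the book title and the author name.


LEFT JOIN keeps every row from books (the left table); where author_id has no match in authors, the author columns become NULL. Walk through each book:
  - book 1 (Paper Boats): author_id=3 -> matches Brown
  - book 2 (Northern Lights): author_id=NULL, no match -> kept with NULL
  - book 3 (Stone Bridges): author_id=6 -> matches Nelson
  - book 4 (The Old House): author_id=1 -> matches Clark
  - book 5 (River Crossing): author_id=NULL, no match -> kept with NULL
  - book 6 (The Glass Key): author_id=3 -> matches Brown
All 6 rows appear; 2 have NULL author.

SQL:
SELECT a.title, b.name AS author
FROM books a
LEFT JOIN authors b ON a.author_id = b.id

Result:
title           | author
----------------+-------
Paper Boats     | Brown 
Northern Lights | NULL  
Stone Bridges   | Nelson
The Old House   | Clark 
River Crossing  | NULL  
The Glass Key   | Brown 


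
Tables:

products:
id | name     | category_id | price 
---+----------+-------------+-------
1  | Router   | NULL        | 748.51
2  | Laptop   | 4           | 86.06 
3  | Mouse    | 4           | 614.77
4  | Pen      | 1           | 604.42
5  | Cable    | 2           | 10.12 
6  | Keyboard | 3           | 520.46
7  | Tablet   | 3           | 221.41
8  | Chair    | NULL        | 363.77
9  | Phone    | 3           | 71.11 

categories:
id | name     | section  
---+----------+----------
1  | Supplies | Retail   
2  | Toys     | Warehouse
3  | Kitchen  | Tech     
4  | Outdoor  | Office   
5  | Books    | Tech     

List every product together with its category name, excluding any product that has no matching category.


INNER JOIN keeps only products rows whose category_id matches an id in categories. Walk through each product:
  - product 1 (Router): category_id=NULL, no match -> dropped
  - product 2 (Laptop): category_id=4 -> matches Outdoor
  - product 3 (Mouse): category_id=4 -> matches Outdoor
  - product 4 (Pen): category_id=1 -> matches Supplies
  - product 5 (Cable): category_id=2 -> matches Toys
  - product 6 (Keyboard): category_id=3 -> matches Kitchen
  - product 7 (Tablet): category_id=3 -> matches Kitchen
  - product 8 (Chair): category_id=NULL, no match -> dropped
  - product 9 (Phone): category_id=3 -> matches Kitchen
So 2 of 9 rows are dropped.

SQL:
SELECT a.name, b.name AS category
FROM products a
INNER JOIN categories b ON a.category_id = b.id

Result:
name     | category
---------+---------
Laptop   | Outdoor 
Mouse    | Outdoor 
Pen      | Supplies
Cable    | Toys    
Keyboard | Kitchen 
Tablet   | Kitchen 
Phone    | Kitchen 


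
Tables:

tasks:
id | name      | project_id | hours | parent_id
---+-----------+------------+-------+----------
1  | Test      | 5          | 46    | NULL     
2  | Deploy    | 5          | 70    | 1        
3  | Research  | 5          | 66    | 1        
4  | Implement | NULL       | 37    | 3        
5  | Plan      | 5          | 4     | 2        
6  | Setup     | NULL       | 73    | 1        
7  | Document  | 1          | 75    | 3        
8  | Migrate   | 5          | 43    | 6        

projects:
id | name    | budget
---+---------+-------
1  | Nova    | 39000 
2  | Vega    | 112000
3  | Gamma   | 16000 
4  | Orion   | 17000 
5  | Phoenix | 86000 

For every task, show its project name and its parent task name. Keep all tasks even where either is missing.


Two LEFT JOINs from the same base table tasks: one to projects via project_id, one to tasks itself via parent_id. Both are LEFT so every task is preserved.
Match against projects:
  - task 1 (Test): project_id=5 -> matches Phoenix
  - task 2 (Deploy): project_id=5 -> matches Phoenix
  - task 3 (Research): project_id=5 -> matches Phoenix
  - task 4 (Implement): project_id=NULL, no match -> kept with NULL
  - task 5 (Plan): project_id=5 -> matches Phoenix
  - task 6 (Setup): project_id=NULL, no match -> kept with NULL
  - task 7 (Document): project_id=1 -> matches Nova
  - task 8 (Migrate): project_id=5 -> matches Phoenix
Match against tasks (self):
  - task 1 (Test): parent_id=NULL -> NULL
  - task 2 (Deploy): parent_id=1 -> Test
  - task 3 (Research): parent_id=1 -> Test
  - task 4 (Implement): parent_id=3 -> Research
  - task 5 (Plan): parent_id=2 -> Deploy
  - task 6 (Setup): parent_id=1 -> Test
  - task 7 (Document): parent_id=3 -> Research
  - task 8 (Migrate): parent_id=6 -> Setup

SQL:
SELECT a.name, b.name AS project, c.name AS parent
FROM tasks a
LEFT JOIN projects b ON a.project_id = b.id
LEFT JOIN tasks c ON a.parent_id = c.id

Result:
name      | project | parent  
----------+---------+---------
Test      | Phoenix | NULL    
Deploy    | Phoenix | Test    
Research  | Phoenix | Test    
Implement | NULL    | Research
Plan      | Phoenix | Deploy  
Setup     | NULL    | Test    
Document  | Nova    | Research
Migrate   | Phoenix | Setup   


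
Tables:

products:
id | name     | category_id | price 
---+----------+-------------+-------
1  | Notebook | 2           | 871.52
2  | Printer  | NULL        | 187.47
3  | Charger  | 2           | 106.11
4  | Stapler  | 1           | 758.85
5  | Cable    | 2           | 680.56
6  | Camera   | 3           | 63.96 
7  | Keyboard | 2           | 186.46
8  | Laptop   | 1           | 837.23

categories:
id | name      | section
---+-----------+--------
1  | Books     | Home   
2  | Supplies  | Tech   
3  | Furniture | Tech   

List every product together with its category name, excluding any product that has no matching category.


INNER JOIN keeps only products rows whose category_id matches an id in categories. Walk through each product:
  - product 1 (Notebook): category_id=2 -> matches Supplies
  - product 2 (Printer): category_id=NULL, no match -> dropped
  - product 3 (Charger): category_id=2 -> matches Supplies
  - product 4 (Stapler): category_id=1 -> matches Books
  - product 5 (Cable): category_id=2 -> matches Supplies
  - product 6 (Camera): category_id=3 -> matches Furniture
  - product 7 (Keyboard): category_id=2 -> matches Supplies
  - product 8 (Laptop): category_id=1 -> matches Books
So 1 of 8 rows is dropped.

SQL:
SELECT a.name, b.name AS category
FROM products a
INNER JOIN categories b ON a.category_id = b.id

Result:
name     | category 
---------+----------
Notebook | Supplies 
Charger  | Supplies 
Stapler  | Books    
Cable    | Supplies 
Camera   | Furniture
Keyboard | Supplies 
Laptop   | Books    


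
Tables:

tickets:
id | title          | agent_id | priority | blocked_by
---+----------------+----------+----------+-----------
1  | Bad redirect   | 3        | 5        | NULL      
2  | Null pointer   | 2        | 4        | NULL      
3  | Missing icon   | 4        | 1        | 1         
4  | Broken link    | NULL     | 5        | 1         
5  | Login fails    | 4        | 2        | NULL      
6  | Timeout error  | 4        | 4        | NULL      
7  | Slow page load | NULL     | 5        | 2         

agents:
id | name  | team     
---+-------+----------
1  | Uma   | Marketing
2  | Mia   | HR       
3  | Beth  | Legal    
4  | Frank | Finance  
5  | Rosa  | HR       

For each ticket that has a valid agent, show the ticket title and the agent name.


INNER JOIN keeps only tickets rows whose agent_id matches an id in agents. Walk through each ticket:
  - ticket 1 (Bad redirect): agent_id=3 -> matches Beth
  - ticket 2 (Null pointer): agent_id=2 -> matches Mia
  - ticket 3 (Missing icon): agent_id=4 -> matches Frank
  - ticket 4 (Broken link): agent_id=NULL, no match -> dropped
  - ticket 5 (Login fails): agent_id=4 -> matches Frank
  - ticket 6 (Timeout error): agent_id=4 -> matches Frank
  - ticket 7 (Slow page load): agent_id=NULL, no match -> dropped
So 2 of 7 rows are dropped.

SQL:
SELECT a.title, b.name AS agent
FROM tickets a
INNER JOIN agents b ON a.agent_id = b.id

Result:
title         | agent
--------------+------
Bad redirect  | Beth 
Null pointer  | Mia  
Missing icon  | Frank
Login fails   | Frank
Timeout error | Frank


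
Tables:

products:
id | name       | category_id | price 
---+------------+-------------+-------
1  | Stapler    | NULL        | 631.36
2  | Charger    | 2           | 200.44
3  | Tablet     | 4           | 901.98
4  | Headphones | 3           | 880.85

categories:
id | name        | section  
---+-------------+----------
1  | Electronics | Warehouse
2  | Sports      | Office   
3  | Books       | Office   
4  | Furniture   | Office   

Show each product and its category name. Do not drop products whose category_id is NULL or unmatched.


LEFT JOIN keeps every row from products (the left table); where category_id has no match in categories, the category columns become NULL. Walk through each product:
  - product 1 (Stapler): category_id=NULL, no match -> kept with NULL
  - product 2 (Charger): category_id=2 -> matches Sports
  - product 3 (Tablet): category_id=4 -> matches Furniture
  - product 4 (Headphones): category_id=3 -> matches Books
All 4 rows appear; 1 has NULL category.

SQL:
SELECT a.name, b.name AS category
FROM products a
LEFT JOIN categories b ON a.category_id = b.id

Result:
name       | category 
-----------+----------
Stapler    | NULL     
Charger    | Sports   
Tablet     | Furniture
Headphones | Books    


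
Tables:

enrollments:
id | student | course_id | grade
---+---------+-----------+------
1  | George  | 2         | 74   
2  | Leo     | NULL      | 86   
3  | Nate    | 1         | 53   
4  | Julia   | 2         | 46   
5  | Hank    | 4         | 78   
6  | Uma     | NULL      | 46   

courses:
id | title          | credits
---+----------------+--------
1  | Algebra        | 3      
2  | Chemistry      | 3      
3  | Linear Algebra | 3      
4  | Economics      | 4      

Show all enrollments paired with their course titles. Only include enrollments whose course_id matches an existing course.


INNER JOIN keeps only enrollments rows whose course_id matches an id in courses. Walk through each enrollment:
  - enrollment 1 (George): course_id=2 -> matches Chemistry
  - enrollment 2 (Leo): course_id=NULL, no match -> dropped
  - enrollment 3 (Nate): course_id=1 -> matches Algebra
  - enrollment 4 (Julia): course_id=2 -> matches Chemistry
  - enrollment 5 (Hank): course_id=4 -> matches Economics
  - enrollment 6 (Uma): course_id=NULL, no match -> dropped
So 2 of 6 rows are dropped.

SQL:
SELECT a.student, b.title AS course
FROM enrollments a
INNER JOIN courses b ON a.course_id = b.id

Result:
student | course   
--------+----------
George  | Chemistry
Nate    | Algebra  
Julia   | Chemistry
Hank    | Economics


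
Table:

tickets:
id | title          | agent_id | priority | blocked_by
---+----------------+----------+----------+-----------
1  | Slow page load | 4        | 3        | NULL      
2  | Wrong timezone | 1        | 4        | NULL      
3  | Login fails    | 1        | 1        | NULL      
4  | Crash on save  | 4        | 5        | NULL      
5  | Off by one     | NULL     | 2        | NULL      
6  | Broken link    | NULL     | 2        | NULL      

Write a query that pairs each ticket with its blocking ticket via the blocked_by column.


This is a self-join: tickets is joined to a second copy of itself, matching each row's blocked_by to another row's id. Use LEFT JOIN so rows with blocked_by=NULL are kept.
  - ticket 1 (Slow page load): blocked_by=NULL -> NULL
  - ticket 2 (Wrong timezone): blocked_by=NULL -> NULL
  - ticket 3 (Login fails): blocked_by=NULL -> NULL
  - ticket 4 (Crash on save): blocked_by=NULL -> NULL
  - ticket 5 (Off by one): blocked_by=NULL -> NULL
  - ticket 6 (Broken link): blocked_by=NULL -> NULL

SQL:
SELECT a.title AS item, b.title AS blocked_by
FROM tickets a
LEFT JOIN tickets b ON a.blocked_by = b.id

Result:
item           | blocked_by
---------------+-----------
Slow page load | NULL      
Wrong timezone | NULL      
Login fails    | NULL      
Crash on save  | NULL      
Off by one     | NULL      
Broken link    | NULL      


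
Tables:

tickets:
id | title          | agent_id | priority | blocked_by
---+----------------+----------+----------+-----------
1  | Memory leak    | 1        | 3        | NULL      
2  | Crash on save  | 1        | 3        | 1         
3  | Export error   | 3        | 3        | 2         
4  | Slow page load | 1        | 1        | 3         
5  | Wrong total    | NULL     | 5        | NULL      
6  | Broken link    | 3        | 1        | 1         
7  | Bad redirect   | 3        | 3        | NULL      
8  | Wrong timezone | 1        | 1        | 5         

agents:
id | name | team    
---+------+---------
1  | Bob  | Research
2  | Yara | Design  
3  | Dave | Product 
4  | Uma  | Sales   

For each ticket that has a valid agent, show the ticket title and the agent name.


INNER JOIN keeps only tickets rows whose agent_id matches an id in agents. Walk through each ticket:
  - ticket 1 (Memory leak): agent_id=1 -> matches Bob
  - ticket 2 (Crash on save): agent_id=1 -> matches Bob
  - ticket 3 (Export error): agent_id=3 -> matches Dave
  - ticket 4 (Slow page load): agent_id=1 -> matches Bob
  - ticket 5 (Wrong total): agent_id=NULL, no match -> dropped
  - ticket 6 (Broken link): agent_id=3 -> matches Dave
  - ticket 7 (Bad redirect): agent_id=3 -> matches Dave
  - ticket 8 (Wrong timezone): agent_id=1 -> matches Bob
So 1 of 8 rows is dropped.

SQL:
SELECT a.title, b.name AS agent
FROM tickets a
INNER JOIN agents b ON a.agent_id = b.id

Result:
title          | agent
---------------+------
Memory leak    | Bob  
Crash on save  | Bob  
Export error   | Dave 
Slow page load | Bob  
Broken link    | Dave 
Bad redirect   | Dave 
Wrong timezone | Bob  


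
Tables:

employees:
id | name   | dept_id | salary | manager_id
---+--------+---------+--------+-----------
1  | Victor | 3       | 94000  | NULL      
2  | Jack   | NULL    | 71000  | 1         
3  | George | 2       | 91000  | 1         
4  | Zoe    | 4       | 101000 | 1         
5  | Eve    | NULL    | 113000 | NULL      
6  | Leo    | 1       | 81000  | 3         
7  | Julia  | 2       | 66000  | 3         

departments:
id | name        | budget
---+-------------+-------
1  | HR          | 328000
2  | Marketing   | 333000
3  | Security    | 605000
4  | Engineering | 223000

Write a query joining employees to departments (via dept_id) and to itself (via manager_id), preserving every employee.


Two LEFT JOINs from the same base table employees: one to departments via dept_id, one to employees itself via manager_id. Both are LEFT so every employee is preserved.
Match against departments:
  - employee 1 (Victor): dept_id=3 -> matches Security
  - employee 2 (Jack): dept_id=NULL, no match -> kept with NULL
  - employee 3 (George): dept_id=2 -> matches Marketing
  - employee 4 (Zoe): dept_id=4 -> matches Engineering
  - employee 5 (Eve): dept_id=NULL, no match -> kept with NULL
  - employee 6 (Leo): dept_id=1 -> matches HR
  - employee 7 (Julia): dept_id=2 -> matches Marketing
Match against employees (self):
  - employee 1 (Victor): manager_id=NULL -> NULL
  - employee 2 (Jack): manager_id=1 -> Victor
  - employee 3 (George): manager_id=1 -> Victor
  - employee 4 (Zoe): manager_id=1 -> Victor
  - employee 5 (Eve): manager_id=NULL -> NULL
  - employee 6 (Leo): manager_id=3 -> George
  - employee 7 (Julia): manager_id=3 -> George

SQL:
SELECT a.name, b.name AS department, c.name AS manager
FROM employees a
LEFT JOIN departments b ON a.dept_id = b.id
LEFT JOIN employees c ON a.manager_id = c.id

Result:
name   | department  | manager
-------+-------------+--------
Victor | Security    | NULL   
Jack   | NULL        | Victor 
George | Marketing   | Victor 
Zoe    | Engineering | Victor 
Eve    | NULL        | NULL   
Leo    | HR          | George 
Julia  | Marketing   | George 


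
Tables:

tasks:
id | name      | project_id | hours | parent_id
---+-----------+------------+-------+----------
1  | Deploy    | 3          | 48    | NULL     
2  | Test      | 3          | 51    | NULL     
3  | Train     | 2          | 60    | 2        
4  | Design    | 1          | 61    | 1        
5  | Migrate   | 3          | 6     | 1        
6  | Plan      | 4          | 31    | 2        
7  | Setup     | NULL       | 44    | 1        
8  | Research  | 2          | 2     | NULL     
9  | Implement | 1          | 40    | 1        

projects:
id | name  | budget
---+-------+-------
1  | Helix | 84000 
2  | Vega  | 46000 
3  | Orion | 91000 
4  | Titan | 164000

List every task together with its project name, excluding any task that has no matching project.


INNER JOIN keeps only tasks rows whose project_id matches an id in projects. Walk through each task:
  - task 1 (Deploy): project_id=3 -> matches Orion
  - task 2 (Test): project_id=3 -> matches Orion
  - task 3 (Train): project_id=2 -> matches Vega
  - task 4 (Design): project_id=1 -> matches Helix
  - task 5 (Migrate): project_id=3 -> matches Orion
  - task 6 (Plan): project_id=4 -> matches Titan
  - task 7 (Setup): project_id=NULL, no match -> dropped
  - task 8 (Research): project_id=2 -> matches Vega
  - task 9 (Implement): project_id=1 -> matches Helix
So 1 of 9 rows is dropped.

SQL:
SELECT a.name, b.name AS project
FROM tasks a
INNER JOIN projects b ON a.project_id = b.id

Result:
name      | project
----------+--------
Deploy    | Orion  
Test      | Orion  
Train     | Vega   
Design    | Helix  
Migrate   | Orion  
Plan      | Titan  
Research  | Vega   
Implement | Helix  


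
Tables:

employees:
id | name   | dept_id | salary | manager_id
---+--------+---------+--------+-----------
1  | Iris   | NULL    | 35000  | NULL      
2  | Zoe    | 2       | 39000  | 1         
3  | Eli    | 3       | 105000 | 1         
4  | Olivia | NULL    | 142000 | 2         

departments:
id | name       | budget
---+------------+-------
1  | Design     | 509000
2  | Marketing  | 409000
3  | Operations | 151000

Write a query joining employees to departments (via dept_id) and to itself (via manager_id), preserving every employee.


Two LEFT JOINs from the same base table employees: one to departments via dept_id, one to employees itself via manager_id. Both are LEFT so every employee is preserved.
Match against departments:
  - employee 1 (Iris): dept_id=NULL, no match -> kept with NULL
  - employee 2 (Zoe): dept_id=2 -> matches Marketing
  - employee 3 (Eli): dept_id=3 -> matches Operations
  - employee 4 (Olivia): dept_id=NULL, no match -> kept with NULL
Match against employees (self):
  - employee 1 (Iris): manager_id=NULL -> NULL
  - employee 2 (Zoe): manager_id=1 -> Iris
  - employee 3 (Eli): manager_id=1 -> Iris
  - employee 4 (Olivia): manager_id=2 -> Zoe

SQL:
SELECT a.name, b.name AS department, c.name AS manager
FROM employees a
LEFT JOIN departments b ON a.dept_id = b.id
LEFT JOIN employees c ON a.manager_id = c.id

Result:
name   | department | manager
-------+------------+--------
Iris   | NULL       | NULL   
Zoe    | Marketing  | Iris   
Eli    | Operations | Iris   
Olivia | NULL       | Zoe    


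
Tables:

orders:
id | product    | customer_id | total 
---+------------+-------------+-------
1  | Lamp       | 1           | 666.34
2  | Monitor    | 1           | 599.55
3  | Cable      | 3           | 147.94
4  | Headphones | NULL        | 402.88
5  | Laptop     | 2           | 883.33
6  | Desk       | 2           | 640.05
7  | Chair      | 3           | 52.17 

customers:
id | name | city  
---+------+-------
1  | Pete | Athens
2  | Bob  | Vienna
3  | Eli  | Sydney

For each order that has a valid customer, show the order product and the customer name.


INNER JOIN keeps only orders rows whose customer_id matches an id in customers. Walk through each order:
  - order 1 (Lamp): customer_id=1 -> matches Pete
  - order 2 (Monitor): customer_id=1 -> matches Pete
  - order 3 (Cable): customer_id=3 -> matches Eli
  - order 4 (Headphones): customer_id=NULL, no match -> dropped
  - order 5 (Laptop): customer_id=2 -> matches Bob
  - order 6 (Desk): customer_id=2 -> matches Bob
  - order 7 (Chair): customer_id=3 -> matches Eli
So 1 of 7 rows is dropped.

SQL:
SELECT a.product, b.name AS customer
FROM orders a
INNER JOIN customers b ON a.customer_id = b.id

Result:
product | customer
--------+---------
Lamp    | Pete    
Monitor | Pete    
Cable   | Eli     
Laptop  | Bob     
Desk    | Bob     
Chair   | Eli     


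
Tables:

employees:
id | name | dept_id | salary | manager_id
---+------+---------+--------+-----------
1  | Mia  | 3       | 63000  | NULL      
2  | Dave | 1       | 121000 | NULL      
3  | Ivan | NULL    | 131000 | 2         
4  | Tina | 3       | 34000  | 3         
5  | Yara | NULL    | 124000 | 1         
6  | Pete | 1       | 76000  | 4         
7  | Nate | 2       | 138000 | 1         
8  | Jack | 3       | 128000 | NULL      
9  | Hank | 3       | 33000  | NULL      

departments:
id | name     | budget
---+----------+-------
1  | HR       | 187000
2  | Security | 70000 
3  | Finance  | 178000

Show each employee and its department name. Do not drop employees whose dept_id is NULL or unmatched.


LEFT JOIN keeps every row from employees (the left table); where dept_id has no match in departments, the department columns become NULL. Walk through each employee:
  - employee 1 (Mia): dept_id=3 -> matches Finance
  - employee 2 (Dave): dept_id=1 -> matches HR
  - employee 3 (Ivan): dept_id=NULL, no match -> kept with NULL
  - employee 4 (Tina): dept_id=3 -> matches Finance
  - employee 5 (Yara): dept_id=NULL, no match -> kept with NULL
  - employee 6 (Pete): dept_id=1 -> matches HR
  - employee 7 (Nate): dept_id=2 -> matches Security
  - employee 8 (Jack): dept_id=3 -> matches Finance
  - employee 9 (Hank): dept_id=3 -> matches Finance
All 9 rows appear; 2 have NULL department.

SQL:
SELECT a.name, b.name AS department
FROM employees a
LEFT JOIN departments b ON a.dept_id = b.id

Result:
name | department
-----+-----------
Mia  | Finance   
Dave | HR        
Ivan | NULL      
Tina | Finance   
Yara | NULL      
Pete | HR        
Nate | Security  
Jack | Finance   
Hank | Finance   


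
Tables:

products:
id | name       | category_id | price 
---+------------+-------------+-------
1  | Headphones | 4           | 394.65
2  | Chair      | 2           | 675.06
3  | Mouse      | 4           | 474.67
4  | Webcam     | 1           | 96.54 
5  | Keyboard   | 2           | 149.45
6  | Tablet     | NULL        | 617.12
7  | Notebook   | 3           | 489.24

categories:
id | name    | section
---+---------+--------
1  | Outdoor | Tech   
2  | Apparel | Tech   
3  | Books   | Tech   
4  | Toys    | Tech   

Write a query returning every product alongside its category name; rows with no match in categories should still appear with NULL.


LEFT JOIN keeps every row from products (the left table); where category_id has no match in categories, the category columns become NULL. Walk through each product:
  - product 1 (Headphones): category_id=4 -> matches Toys
  - product 2 (Chair): category_id=2 -> matches Apparel
  - product 3 (Mouse): category_id=4 -> matches Toys
  - product 4 (Webcam): category_id=1 -> matches Outdoor
  - product 5 (Keyboard): category_id=2 -> matches Apparel
  - product 6 (Tablet): category_id=NULL, no match -> kept with NULL
  - product 7 (Notebook): category_id=3 -> matches Books
All 7 rows appear; 1 has NULL category.

SQL:
SELECT a.name, b.name AS category
FROM products a
LEFT JOIN categories b ON a.category_id = b.id

Result:
name       | category
-----------+---------
Headphones | Toys    
Chair      | Apparel 
Mouse      | Toys    
Webcam     | Outdoor 
Keyboard   | Apparel 
Tablet     | NULL    
Notebook   | Books   


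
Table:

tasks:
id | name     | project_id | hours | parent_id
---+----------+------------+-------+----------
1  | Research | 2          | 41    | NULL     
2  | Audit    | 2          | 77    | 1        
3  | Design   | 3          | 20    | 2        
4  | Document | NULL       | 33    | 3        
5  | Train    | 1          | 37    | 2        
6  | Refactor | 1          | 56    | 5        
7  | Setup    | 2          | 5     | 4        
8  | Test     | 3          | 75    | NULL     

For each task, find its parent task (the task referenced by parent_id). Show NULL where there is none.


This is a self-join: tasks is joined to a second copy of itself, matching each row's parent_id to another row's id. Use LEFT JOIN so rows with parent_id=NULL are kept.
  - task 1 (Research): parent_id=NULL -> NULL
  - task 2 (Audit): parent_id=1 -> Research
  - task 3 (Design): parent_id=2 -> Audit
  - task 4 (Document): parent_id=3 -> Design
  - task 5 (Train): parent_id=2 -> Audit
  - task 6 (Refactor): parent_id=5 -> Train
  - task 7 (Setup): parent_id=4 -> Document
  - task 8 (Test): parent_id=NULL -> NULL

SQL:
SELECT a.name AS item, b.name AS parent
FROM tasks a
LEFT JOIN tasks b ON a.parent_id = b.id

Result:
item     | parent  
---------+---------
Research | NULL    
Audit    | Research
Design   | Audit   
Document | Design  
Train    | Audit   
Refactor | Train   
Setup    | Document
Test     | NULL    


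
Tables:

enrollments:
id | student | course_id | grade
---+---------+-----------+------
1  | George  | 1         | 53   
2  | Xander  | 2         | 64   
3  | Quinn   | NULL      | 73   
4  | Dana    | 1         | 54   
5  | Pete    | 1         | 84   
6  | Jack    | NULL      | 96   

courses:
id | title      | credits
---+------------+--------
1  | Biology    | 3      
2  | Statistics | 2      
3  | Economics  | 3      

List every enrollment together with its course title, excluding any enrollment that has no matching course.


INNER JOIN keeps only enrollments rows whose course_id matches an id in courses. Walk through each enrollment:
  - enrollment 1 (George): course_id=1 -> matches Biology
  - enrollment 2 (Xander): course_id=2 -> matches Statistics
  - enrollment 3 (Quinn): course_id=NULL, no match -> dropped
  - enrollment 4 (Dana): course_id=1 -> matches Biology
  - enrollment 5 (Pete): course_id=1 -> matches Biology
  - enrollment 6 (Jack): course_id=NULL, no match -> dropped
So 2 of 6 rows are dropped.

SQL:
SELECT a.student, b.title AS course
FROM enrollments a
INNER JOIN courses b ON a.course_id = b.id

Result:
student | course    
--------+-----------
George  | Biology   
Xander  | Statistics
Dana    | Biology   
Pete    | Biology   


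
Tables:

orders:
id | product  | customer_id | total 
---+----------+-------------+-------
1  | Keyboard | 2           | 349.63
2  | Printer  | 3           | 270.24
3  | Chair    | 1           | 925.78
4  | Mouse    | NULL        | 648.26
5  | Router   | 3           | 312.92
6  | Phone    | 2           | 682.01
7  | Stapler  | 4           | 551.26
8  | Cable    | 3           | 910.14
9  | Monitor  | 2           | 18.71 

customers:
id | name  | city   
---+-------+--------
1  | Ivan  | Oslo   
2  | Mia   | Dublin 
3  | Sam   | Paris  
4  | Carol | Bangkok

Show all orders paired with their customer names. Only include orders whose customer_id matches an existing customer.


INNER JOIN keeps only orders rows whose customer_id matches an id in customers. Walk through each order:
  - order 1 (Keyboard): customer_id=2 -> matches Mia
  - order 2 (Printer): customer_id=3 -> matches Sam
  - order 3 (Chair): customer_id=1 -> matches Ivan
  - order 4 (Mouse): customer_id=NULL, no match -> dropped
  - order 5 (Router): customer_id=3 -> matches Sam
  - order 6 (Phone): customer_id=2 -> matches Mia
  - order 7 (Stapler): customer_id=4 -> matches Carol
  - order 8 (Cable): customer_id=3 -> matches Sam
  - order 9 (Monitor): customer_id=2 -> matches Mia
So 1 of 9 rows is dropped.

SQL:
SELECT a.product, b.name AS customer
FROM orders a
INNER JOIN customers b ON a.customer_id = b.id

Result:
product  | customer
---------+---------
Keyboard | Mia     
Printer  | Sam     
Chair    | Ivan    
Router   | Sam     
Phone    | Mia     
Stapler  | Carol   
Cable    | Sam     
Monitor  | Mia     


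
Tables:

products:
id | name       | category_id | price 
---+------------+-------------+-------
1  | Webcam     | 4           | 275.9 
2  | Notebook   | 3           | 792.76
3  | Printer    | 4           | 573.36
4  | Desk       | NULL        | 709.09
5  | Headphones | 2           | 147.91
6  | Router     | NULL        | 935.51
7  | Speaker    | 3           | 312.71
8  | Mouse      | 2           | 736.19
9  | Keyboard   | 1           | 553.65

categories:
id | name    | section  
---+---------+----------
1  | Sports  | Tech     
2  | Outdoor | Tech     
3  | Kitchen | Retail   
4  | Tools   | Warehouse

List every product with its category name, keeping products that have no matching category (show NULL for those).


LEFT JOIN keeps every row from products (the left table); where category_id has no match in categories, the category columns become NULL. Walk through each product:
  - product 1 (Webcam): category_id=4 -> matches Tools
  - product 2 (Notebook): category_id=3 -> matches Kitchen
  - product 3 (Printer): category_id=4 -> matches Tools
  - product 4 (Desk): category_id=NULL, no match -> kept with NULL
  - product 5 (Headphones): category_id=2 -> matches Outdoor
  - product 6 (Router): category_id=NULL, no match -> kept with NULL
  - product 7 (Speaker): category_id=3 -> matches Kitchen
  - product 8 (Mouse): category_id=2 -> matches Outdoor
  - product 9 (Keyboard): category_id=1 -> matches Sports
All 9 rows appear; 2 have NULL category.

SQL:
SELECT a.name, b.name AS category
FROM products a
LEFT JOIN categories b ON a.category_id = b.id

Result:
name       | category
-----------+---------
Webcam     | Tools   
Notebook   | Kitchen 
Printer    | Tools   
Desk       | NULL    
Headphones | Outdoor 
Router     | NULL    
Speaker    | Kitchen 
Mouse      | Outdoor 
Keyboard   | Sports  


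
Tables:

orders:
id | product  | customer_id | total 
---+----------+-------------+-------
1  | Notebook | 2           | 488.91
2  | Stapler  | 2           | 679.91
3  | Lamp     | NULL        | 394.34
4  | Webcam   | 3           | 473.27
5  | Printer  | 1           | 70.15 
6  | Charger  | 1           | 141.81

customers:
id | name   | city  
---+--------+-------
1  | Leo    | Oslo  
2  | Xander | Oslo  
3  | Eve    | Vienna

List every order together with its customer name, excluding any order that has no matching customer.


INNER JOIN keeps only orders rows whose customer_id matches an id in customers. Walk through each order:
  - order 1 (Notebook): customer_id=2 -> matches Xander
  - order 2 (Stapler): customer_id=2 -> matches Xander
  - order 3 (Lamp): customer_id=NULL, no match -> dropped
  - order 4 (Webcam): customer_id=3 -> matches Eve
  - order 5 (Printer): customer_id=1 -> matches Leo
  - order 6 (Charger): customer_id=1 -> matches Leo
So 1 of 6 rows is dropped.

SQL:
SELECT a.product, b.name AS customer
FROM orders a
INNER JOIN customers b ON a.customer_id = b.id

Result:
product  | customer
---------+---------
Notebook | Xander  
Stapler  | Xander  
Webcam   | Eve     
Printer  | Leo     
Charger  | Leo     


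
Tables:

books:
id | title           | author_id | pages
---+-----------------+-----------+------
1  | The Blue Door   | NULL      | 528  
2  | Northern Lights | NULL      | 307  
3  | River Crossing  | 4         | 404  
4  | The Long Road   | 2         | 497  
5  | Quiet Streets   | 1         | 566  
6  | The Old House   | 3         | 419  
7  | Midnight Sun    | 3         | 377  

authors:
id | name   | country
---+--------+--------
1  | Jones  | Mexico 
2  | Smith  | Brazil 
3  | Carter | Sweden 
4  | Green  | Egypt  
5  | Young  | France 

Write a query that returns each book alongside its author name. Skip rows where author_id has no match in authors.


INNER JOIN keeps only books rows whose author_id matches an id in authors. Walk through each book:
  - book 1 (The Blue Door): author_id=NULL, no match -> dropped
  - book 2 (Northern Lights): author_id=NULL, no match -> dropped
  - book 3 (River Crossing): author_id=4 -> matches Green
  - book 4 (The Long Road): author_id=2 -> matches Smith
  - book 5 (Quiet Streets): author_id=1 -> matches Jones
  - book 6 (The Old House): author_id=3 -> matches Carter
  - book 7 (Midnight Sun): author_id=3 -> matches Carter
So 2 of 7 rows are dropped.

SQL:
SELECT a.title, b.name AS author
FROM books a
INNER JOIN authors b ON a.author_id = b.id

Result:
title          | author
---------------+-------
River Crossing | Green 
The Long Road  | Smith 
Quiet Streets  | Jones 
The Old House  | Carter
Midnight Sun   | Carter


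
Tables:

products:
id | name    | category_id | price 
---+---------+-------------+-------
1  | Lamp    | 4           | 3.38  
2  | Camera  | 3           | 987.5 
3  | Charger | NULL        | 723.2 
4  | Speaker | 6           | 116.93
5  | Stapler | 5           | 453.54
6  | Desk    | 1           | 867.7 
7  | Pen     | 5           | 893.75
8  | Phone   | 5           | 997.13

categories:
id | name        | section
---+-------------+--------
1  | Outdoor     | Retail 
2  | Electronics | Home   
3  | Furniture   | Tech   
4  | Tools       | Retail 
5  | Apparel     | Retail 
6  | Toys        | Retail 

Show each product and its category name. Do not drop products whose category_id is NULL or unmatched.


LEFT JOIN keeps every row from products (the left table); where category_id has no match in categories, the category columns become NULL. Walk through each product:
  - product 1 (Lamp): category_id=4 -> matches Tools
  - product 2 (Camera): category_id=3 -> matches Furniture
  - product 3 (Charger): category_id=NULL, no match -> kept with NULL
  - product 4 (Speaker): category_id=6 -> matches Toys
  - product 5 (Stapler): category_id=5 -> matches Apparel
  - product 6 (Desk): category_id=1 -> matches Outdoor
  - product 7 (Pen): category_id=5 -> matches Apparel
  - product 8 (Phone): category_id=5 -> matches Apparel
All 8 rows appear; 1 has NULL category.

SQL:
SELECT a.name, b.name AS category
FROM products a
LEFT JOIN categories b ON a.category_id = b.id

Result:
name    | category 
--------+----------
Lamp    | Tools    
Camera  | Furniture
Charger | NULL     
Speaker | Toys     
Stapler | Apparel  
Desk    | Outdoor  
Pen     | Apparel  
Phone   | Apparel  
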